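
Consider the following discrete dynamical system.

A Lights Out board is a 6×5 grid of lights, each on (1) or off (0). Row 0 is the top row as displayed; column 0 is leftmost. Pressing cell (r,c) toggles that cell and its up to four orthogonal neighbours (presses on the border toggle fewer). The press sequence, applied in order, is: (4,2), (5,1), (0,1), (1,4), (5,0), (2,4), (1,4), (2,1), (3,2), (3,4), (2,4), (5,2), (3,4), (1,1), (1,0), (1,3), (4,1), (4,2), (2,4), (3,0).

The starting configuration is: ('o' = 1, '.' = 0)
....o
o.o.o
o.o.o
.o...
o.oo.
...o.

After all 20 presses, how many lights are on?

14

step 0: ....o
o.o.o
o.o.o
.o...
o.oo.
...o.
step 1: ....o
o.o.o
o.o.o
.oo..
oo...
..oo.
step 2: ....o
o.o.o
o.o.o
.oo..
o....
oo.o.
step 3: ooo.o
ooo.o
o.o.o
.oo..
o....
oo.o.
step 4: ooo..
oooo.
o.o..
.oo..
o....
oo.o.
step 5: ooo..
oooo.
o.o..
.oo..
.....
...o.
step 6: ooo..
ooooo
o.ooo
.oo.o
.....
...o.
step 7: ooo.o
ooo..
o.oo.
.oo.o
.....
...o.
step 8: ooo.o
o.o..
.o.o.
..o.o
.....
...o.
step 9: ooo.o
o.o..
.ooo.
.o.oo
..o..
...o.
step 10: ooo.o
o.o..
.oooo
.o...
..o.o
...o.
step 11: ooo.o
o.o.o
.oo..
.o..o
..o.o
...o.
step 12: ooo.o
o.o.o
.oo..
.o..o
....o
.oo..
step 13: ooo.o
o.o.o
.oo.o
.o.o.
.....
.oo..
step 14: o.o.o
.o..o
..o.o
.o.o.
.....
.oo..
step 15: ..o.o
o...o
o.o.o
.o.o.
.....
.oo..
step 16: ..ooo
o.oo.
o.ooo
.o.o.
.....
.oo..
step 17: ..ooo
o.oo.
o.ooo
...o.
ooo..
..o..
step 18: ..ooo
o.oo.
o.ooo
..oo.
o..o.
.....
step 19: ..ooo
o.ooo
o.o..
..ooo
o..o.
.....
step 20: ..ooo
o.ooo
..o..
ooooo
...o.
.....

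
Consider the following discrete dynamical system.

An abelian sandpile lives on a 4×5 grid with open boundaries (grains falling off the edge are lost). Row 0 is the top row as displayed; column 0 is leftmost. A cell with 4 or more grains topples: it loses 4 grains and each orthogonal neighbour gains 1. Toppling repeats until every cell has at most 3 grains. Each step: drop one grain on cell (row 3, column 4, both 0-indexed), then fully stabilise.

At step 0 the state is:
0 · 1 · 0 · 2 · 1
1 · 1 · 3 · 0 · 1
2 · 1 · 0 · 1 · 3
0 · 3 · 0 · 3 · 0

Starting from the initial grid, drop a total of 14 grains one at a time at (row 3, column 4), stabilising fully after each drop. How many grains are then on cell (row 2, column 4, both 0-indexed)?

3

gen 0: 0 · 1 · 0 · 2 · 1
1 · 1 · 3 · 0 · 1
2 · 1 · 0 · 1 · 3
0 · 3 · 0 · 3 · 0
gen 1: 0 · 1 · 0 · 2 · 1
1 · 1 · 3 · 0 · 1
2 · 1 · 0 · 1 · 3
0 · 3 · 0 · 3 · 1
gen 2: 0 · 1 · 0 · 2 · 1
1 · 1 · 3 · 0 · 1
2 · 1 · 0 · 1 · 3
0 · 3 · 0 · 3 · 2
gen 3: 0 · 1 · 0 · 2 · 1
1 · 1 · 3 · 0 · 1
2 · 1 · 0 · 1 · 3
0 · 3 · 0 · 3 · 3
gen 4: 0 · 1 · 0 · 2 · 1
1 · 1 · 3 · 0 · 2
2 · 1 · 0 · 3 · 0
0 · 3 · 1 · 0 · 2
gen 5: 0 · 1 · 0 · 2 · 1
1 · 1 · 3 · 0 · 2
2 · 1 · 0 · 3 · 0
0 · 3 · 1 · 0 · 3
gen 6: 0 · 1 · 0 · 2 · 1
1 · 1 · 3 · 0 · 2
2 · 1 · 0 · 3 · 1
0 · 3 · 1 · 1 · 0
gen 7: 0 · 1 · 0 · 2 · 1
1 · 1 · 3 · 0 · 2
2 · 1 · 0 · 3 · 1
0 · 3 · 1 · 1 · 1
gen 8: 0 · 1 · 0 · 2 · 1
1 · 1 · 3 · 0 · 2
2 · 1 · 0 · 3 · 1
0 · 3 · 1 · 1 · 2
gen 9: 0 · 1 · 0 · 2 · 1
1 · 1 · 3 · 0 · 2
2 · 1 · 0 · 3 · 1
0 · 3 · 1 · 1 · 3
gen 10: 0 · 1 · 0 · 2 · 1
1 · 1 · 3 · 0 · 2
2 · 1 · 0 · 3 · 2
0 · 3 · 1 · 2 · 0
gen 11: 0 · 1 · 0 · 2 · 1
1 · 1 · 3 · 0 · 2
2 · 1 · 0 · 3 · 2
0 · 3 · 1 · 2 · 1
gen 12: 0 · 1 · 0 · 2 · 1
1 · 1 · 3 · 0 · 2
2 · 1 · 0 · 3 · 2
0 · 3 · 1 · 2 · 2
gen 13: 0 · 1 · 0 · 2 · 1
1 · 1 · 3 · 0 · 2
2 · 1 · 0 · 3 · 2
0 · 3 · 1 · 2 · 3
gen 14: 0 · 1 · 0 · 2 · 1
1 · 1 · 3 · 0 · 2
2 · 1 · 0 · 3 · 3
0 · 3 · 1 · 3 · 0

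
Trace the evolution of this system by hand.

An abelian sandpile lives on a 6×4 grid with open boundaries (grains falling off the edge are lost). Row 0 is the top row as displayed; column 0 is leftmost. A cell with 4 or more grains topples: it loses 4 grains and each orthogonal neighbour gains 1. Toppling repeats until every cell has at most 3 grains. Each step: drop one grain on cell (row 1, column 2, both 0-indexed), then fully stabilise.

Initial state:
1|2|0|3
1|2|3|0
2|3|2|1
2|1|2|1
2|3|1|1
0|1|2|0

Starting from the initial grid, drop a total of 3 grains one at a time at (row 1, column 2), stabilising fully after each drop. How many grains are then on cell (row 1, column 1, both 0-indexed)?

3

[0] 1|2|0|3
1|2|3|0
2|3|2|1
2|1|2|1
2|3|1|1
0|1|2|0
[1] 1|2|1|3
1|3|0|1
2|3|3|1
2|1|2|1
2|3|1|1
0|1|2|0
[2] 1|2|1|3
1|3|1|1
2|3|3|1
2|1|2|1
2|3|1|1
0|1|2|0
[3] 1|2|1|3
1|3|2|1
2|3|3|1
2|1|2|1
2|3|1|1
0|1|2|0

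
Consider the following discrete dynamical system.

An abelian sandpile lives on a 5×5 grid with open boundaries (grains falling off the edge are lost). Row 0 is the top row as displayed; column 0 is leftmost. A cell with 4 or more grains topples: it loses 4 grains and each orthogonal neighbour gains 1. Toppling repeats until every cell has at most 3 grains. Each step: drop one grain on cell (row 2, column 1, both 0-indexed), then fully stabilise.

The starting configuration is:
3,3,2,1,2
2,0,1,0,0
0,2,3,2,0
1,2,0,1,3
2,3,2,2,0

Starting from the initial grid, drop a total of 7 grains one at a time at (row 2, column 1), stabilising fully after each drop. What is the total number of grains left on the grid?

[0] 3,3,2,1,2
2,0,1,0,0
0,2,3,2,0
1,2,0,1,3
2,3,2,2,0
[1] 3,3,2,1,2
2,0,1,0,0
0,3,3,2,0
1,2,0,1,3
2,3,2,2,0
[2] 3,3,2,1,2
2,1,2,0,0
1,1,0,3,0
1,3,1,1,3
2,3,2,2,0
[3] 3,3,2,1,2
2,1,2,0,0
1,2,0,3,0
1,3,1,1,3
2,3,2,2,0
[4] 3,3,2,1,2
2,1,2,0,0
1,3,0,3,0
1,3,1,1,3
2,3,2,2,0
[5] 3,3,2,1,2
2,2,2,0,0
2,1,1,3,0
2,1,2,1,3
3,0,3,2,0
[6] 3,3,2,1,2
2,2,2,0,0
2,2,1,3,0
2,1,2,1,3
3,0,3,2,0
[7] 3,3,2,1,2
2,2,2,0,0
2,3,1,3,0
2,1,2,1,3
3,0,3,2,0

43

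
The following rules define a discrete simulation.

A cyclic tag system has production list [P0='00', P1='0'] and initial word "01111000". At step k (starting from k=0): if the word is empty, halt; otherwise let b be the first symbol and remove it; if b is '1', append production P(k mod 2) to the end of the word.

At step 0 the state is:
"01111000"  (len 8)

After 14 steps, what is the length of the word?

step 0: "01111000"  (len 8)
step 1: "1111000"  (len 7)
step 2: "1110000"  (len 7)
step 3: "11000000"  (len 8)
step 4: "10000000"  (len 8)
step 5: "000000000"  (len 9)
step 6: "00000000"  (len 8)
step 7: "0000000"  (len 7)
step 8: "000000"  (len 6)
step 9: "00000"  (len 5)
step 10: "0000"  (len 4)
step 11: "000"  (len 3)
step 12: "00"  (len 2)
step 13: "0"  (len 1)
step 14: (halted — word empty)

0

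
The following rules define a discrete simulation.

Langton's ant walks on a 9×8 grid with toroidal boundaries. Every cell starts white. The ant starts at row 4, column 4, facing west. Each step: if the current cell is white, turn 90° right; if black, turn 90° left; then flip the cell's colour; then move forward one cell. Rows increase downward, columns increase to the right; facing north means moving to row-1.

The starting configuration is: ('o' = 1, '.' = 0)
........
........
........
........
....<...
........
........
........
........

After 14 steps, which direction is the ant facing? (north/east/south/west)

east

step 0: ........
........
........
........
....<...
........
........
........
........
step 1: ........
........
........
....^...
....o...
........
........
........
........
step 2: ........
........
........
....o>..
....o...
........
........
........
........
step 3: ........
........
........
....oo..
....ov..
........
........
........
........
step 4: ........
........
........
....oo..
....<o..
........
........
........
........
step 5: ........
........
........
....oo..
.....o..
....v...
........
........
........
step 6: ........
........
........
....oo..
.....o..
...<o...
........
........
........
step 7: ........
........
........
....oo..
...^.o..
...oo...
........
........
........
step 8: ........
........
........
....oo..
...o>o..
...oo...
........
........
........
step 9: ........
........
........
....oo..
...ooo..
...ov...
........
........
........
step 10: ........
........
........
....oo..
...ooo..
...o.>..
........
........
........
step 11: ........
........
........
....oo..
...ooo..
...o.o..
.....v..
........
........
step 12: ........
........
........
....oo..
...ooo..
...o.o..
....<o..
........
........
step 13: ........
........
........
....oo..
...ooo..
...o^o..
....oo..
........
........
step 14: ........
........
........
....oo..
...ooo..
...oo>..
....oo..
........
........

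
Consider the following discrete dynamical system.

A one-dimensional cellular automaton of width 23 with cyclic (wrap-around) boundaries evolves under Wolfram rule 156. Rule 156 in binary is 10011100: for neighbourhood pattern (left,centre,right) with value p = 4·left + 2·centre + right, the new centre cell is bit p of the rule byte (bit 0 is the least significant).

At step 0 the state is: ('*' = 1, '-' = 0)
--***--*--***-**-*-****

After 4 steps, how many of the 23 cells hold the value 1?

0) --***--*--***-**-*-****
1) *-**-*-**-**--*--*-***-
2) *-*--*-*--*-*-**-*-**--
3) *-**-*-**-*-*-*--*-*-*-
4) *-*--*-*--*-*-**-*-*-*-

11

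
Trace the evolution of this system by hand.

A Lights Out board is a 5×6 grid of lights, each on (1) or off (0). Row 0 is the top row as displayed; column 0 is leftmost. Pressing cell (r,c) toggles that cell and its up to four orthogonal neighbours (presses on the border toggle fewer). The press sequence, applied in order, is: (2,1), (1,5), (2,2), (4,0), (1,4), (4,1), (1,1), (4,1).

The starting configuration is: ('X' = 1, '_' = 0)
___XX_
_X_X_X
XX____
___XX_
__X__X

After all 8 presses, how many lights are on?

[0] ___XX_
_X_X_X
XX____
___XX_
__X__X
[1] ___XX_
___X_X
__X___
_X_XX_
__X__X
[2] ___XXX
___XX_
__X__X
_X_XX_
__X__X
[3] ___XXX
__XXX_
_X_X_X
_XXXX_
__X__X
[4] ___XXX
__XXX_
_X_X_X
XXXXX_
XXX__X
[5] ___X_X
__X__X
_X_XXX
XXXXX_
XXX__X
[6] ___X_X
__X__X
_X_XXX
X_XXX_
_____X
[7] _X_X_X
XX___X
___XXX
X_XXX_
_____X
[8] _X_X_X
XX___X
___XXX
XXXXX_
XXX__X

18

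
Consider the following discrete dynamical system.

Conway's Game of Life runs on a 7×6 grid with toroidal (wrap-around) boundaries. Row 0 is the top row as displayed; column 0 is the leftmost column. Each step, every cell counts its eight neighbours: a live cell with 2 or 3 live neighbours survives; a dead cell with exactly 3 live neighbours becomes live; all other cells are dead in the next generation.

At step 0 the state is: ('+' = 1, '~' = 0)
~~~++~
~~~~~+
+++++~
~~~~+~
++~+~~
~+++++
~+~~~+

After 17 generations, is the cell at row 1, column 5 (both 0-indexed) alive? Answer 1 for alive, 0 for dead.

1

[0] ~~~++~
~~~~~+
+++++~
~~~~+~
++~+~~
~+++++
~+~~~+
[1] +~~~++
++~~~+
+++++~
~~~~+~
++~~~~
~~~+~+
~+~~~+
[2] ~~~~+~
~~~~~~
~~+++~
~~~~+~
+~~~++
~++~++
~~~~~~
[3] ~~~~~~
~~~~+~
~~~++~
~~~~~~
++~~~~
~+~++~
~~~+++
[4] ~~~+~+
~~~++~
~~~++~
~~~~~~
+++~~~
~+~+~~
~~++~+
[5] ~~~~~+
~~+~~+
~~~++~
~+++~~
+++~~~
~~~++~
+~~+~~
[6] +~~~++
~~~+~+
~+~~+~
+~~~+~
+~~~+~
+~~+++
~~~+~+
[7] +~~+~~
~~~+~~
+~~++~
++~++~
++~~~~
+~~+~~
~~~+~~
[8] ~~+++~
~~++~+
++~~~~
~~~++~
~~~++~
+++~~~
~~+++~
[9] ~+~~~+
+~~~~+
++~~~+
~~++++
~+~~++
~+~~~+
~~~~++
[10] ~~~~~~
~~~~+~
~+++~~
~~++~~
~+~~~~
~~~~~~
~~~~++
[11] ~~~~++
~~++~~
~+~~+~
~~~+~~
~~+~~~
~~~~~~
~~~~~~
[12] ~~~++~
~~++~+
~~~~+~
~~++~~
~~~~~~
~~~~~~
~~~~~~
[13] ~~+++~
~~+~~+
~~~~+~
~~~+~~
~~~~~~
~~~~~~
~~~~~~
[14] ~~+++~
~~+~~+
~~~++~
~~~~~~
~~~~~~
~~~~~~
~~~+~~
[15] ~~+~+~
~~+~~+
~~~++~
~~~~~~
~~~~~~
~~~~~~
~~+++~
[16] ~++~++
~~+~~+
~~~++~
~~~~~~
~~~~~~
~~~+~~
~~+~+~
[17] +++~++
+++~~+
~~~++~
~~~~~~
~~~~~~
~~~+~~
~++~++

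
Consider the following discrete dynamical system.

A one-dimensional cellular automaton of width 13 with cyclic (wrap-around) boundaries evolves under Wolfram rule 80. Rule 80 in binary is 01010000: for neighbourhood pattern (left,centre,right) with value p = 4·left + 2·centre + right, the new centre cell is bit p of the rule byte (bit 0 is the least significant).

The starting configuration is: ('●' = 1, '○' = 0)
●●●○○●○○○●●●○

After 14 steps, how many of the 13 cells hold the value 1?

4

[0] ●●●○○●○○○●●●○
[1] ○○●●○○●○○○○●○
[2] ○○○●●○○●○○○○●
[3] ●○○○●●○○●○○○○
[4] ○●○○○●●○○●○○○
[5] ○○●○○○●●○○●○○
[6] ○○○●○○○●●○○●○
[7] ○○○○●○○○●●○○●
[8] ●○○○○●○○○●●○○
[9] ○●○○○○●○○○●●○
[10] ○○●○○○○●○○○●●
[11] ●○○●○○○○●○○○●
[12] ●●○○●○○○○●○○○
[13] ○●●○○●○○○○●○○
[14] ○○●●○○●○○○○●○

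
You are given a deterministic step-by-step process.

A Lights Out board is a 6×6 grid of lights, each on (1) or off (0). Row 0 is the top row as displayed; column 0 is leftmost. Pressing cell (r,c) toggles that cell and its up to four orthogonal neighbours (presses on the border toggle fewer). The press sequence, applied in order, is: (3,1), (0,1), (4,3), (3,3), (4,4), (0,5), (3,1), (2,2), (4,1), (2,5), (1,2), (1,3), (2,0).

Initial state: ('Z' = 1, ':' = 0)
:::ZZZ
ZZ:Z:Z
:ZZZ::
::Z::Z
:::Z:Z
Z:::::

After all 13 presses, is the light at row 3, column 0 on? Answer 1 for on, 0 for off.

0) :::ZZZ
ZZ:Z:Z
:ZZZ::
::Z::Z
:::Z:Z
Z:::::
1) :::ZZZ
ZZ:Z:Z
::ZZ::
ZZ:::Z
:Z:Z:Z
Z:::::
2) ZZZZZZ
Z::Z:Z
::ZZ::
ZZ:::Z
:Z:Z:Z
Z:::::
3) ZZZZZZ
Z::Z:Z
::ZZ::
ZZ:Z:Z
:ZZ:ZZ
Z::Z::
4) ZZZZZZ
Z::Z:Z
::Z:::
ZZZ:ZZ
:ZZZZZ
Z::Z::
5) ZZZZZZ
Z::Z:Z
::Z:::
ZZZ::Z
:ZZ:::
Z::ZZ:
6) ZZZZ::
Z::Z::
::Z:::
ZZZ::Z
:ZZ:::
Z::ZZ:
7) ZZZZ::
Z::Z::
:ZZ:::
:::::Z
::Z:::
Z::ZZ:
8) ZZZZ::
Z:ZZ::
:::Z::
::Z::Z
::Z:::
Z::ZZ:
9) ZZZZ::
Z:ZZ::
:::Z::
:ZZ::Z
ZZ::::
ZZ:ZZ:
10) ZZZZ::
Z:ZZ:Z
:::ZZZ
:ZZ:::
ZZ::::
ZZ:ZZ:
11) ZZ:Z::
ZZ:::Z
::ZZZZ
:ZZ:::
ZZ::::
ZZ:ZZ:
12) ZZ::::
ZZZZZZ
::Z:ZZ
:ZZ:::
ZZ::::
ZZ:ZZ:
13) ZZ::::
:ZZZZZ
ZZZ:ZZ
ZZZ:::
ZZ::::
ZZ:ZZ:

1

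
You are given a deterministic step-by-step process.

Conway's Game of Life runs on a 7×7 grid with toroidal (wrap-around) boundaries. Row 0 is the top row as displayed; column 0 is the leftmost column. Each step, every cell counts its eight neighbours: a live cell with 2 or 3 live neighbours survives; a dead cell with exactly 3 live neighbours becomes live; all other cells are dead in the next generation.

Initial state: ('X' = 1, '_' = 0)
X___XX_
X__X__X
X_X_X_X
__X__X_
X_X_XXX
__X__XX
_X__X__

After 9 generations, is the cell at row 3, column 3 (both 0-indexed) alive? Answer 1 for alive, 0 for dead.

0

t=0: X___XX_
X__X__X
X_X_X_X
__X__X_
X_X_XXX
__X__XX
_X__X__
t=1: XX_XXX_
___X___
X_X_X__
__X____
X_X_X__
__X____
XX_XX__
t=2: XX___XX
X____XX
_XX____
__X____
__X____
X_X_X__
X____XX
t=3: _X__X__
__X__X_
XXX___X
__XX___
__X____
X__X_X_
____X__
t=4: ___XXX_
__XX_XX
X_____X
X__X___
_XX_X__
___XX__
___XXX_
t=5: _______
X_XX___
XXXXXX_
X_XX__X
_XX_X__
_______
__X____
t=6: _XXX___
X_____X
_____X_
______X
XXX____
_XXX___
_______
t=7: XXX____
XXX___X
X____X_
XX____X
X__X___
X__X___
_______
t=8: __X___X
__X____
__X__X_
_X_____
__X____
_______
X_X____
t=9: __XX___
_XXX___
_XX____
_XX____
_______
_X_____
_X_____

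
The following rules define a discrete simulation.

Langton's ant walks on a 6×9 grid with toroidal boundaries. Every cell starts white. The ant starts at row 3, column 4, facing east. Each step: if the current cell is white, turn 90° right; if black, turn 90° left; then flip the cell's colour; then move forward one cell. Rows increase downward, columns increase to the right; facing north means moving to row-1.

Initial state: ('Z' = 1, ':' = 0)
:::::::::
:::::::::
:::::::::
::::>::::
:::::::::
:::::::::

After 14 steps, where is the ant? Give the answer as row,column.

2,3

k=0  :::::::::
:::::::::
:::::::::
::::>::::
:::::::::
:::::::::
k=1  :::::::::
:::::::::
:::::::::
::::Z::::
::::v::::
:::::::::
k=2  :::::::::
:::::::::
:::::::::
::::Z::::
:::<Z::::
:::::::::
k=3  :::::::::
:::::::::
:::::::::
:::^Z::::
:::ZZ::::
:::::::::
k=4  :::::::::
:::::::::
:::::::::
:::Z>::::
:::ZZ::::
:::::::::
k=5  :::::::::
:::::::::
::::^::::
:::Z:::::
:::ZZ::::
:::::::::
k=6  :::::::::
:::::::::
::::Z>:::
:::Z:::::
:::ZZ::::
:::::::::
k=7  :::::::::
:::::::::
::::ZZ:::
:::Z:v:::
:::ZZ::::
:::::::::
k=8  :::::::::
:::::::::
::::ZZ:::
:::Z<Z:::
:::ZZ::::
:::::::::
k=9  :::::::::
:::::::::
::::^Z:::
:::ZZZ:::
:::ZZ::::
:::::::::
k=10  :::::::::
:::::::::
:::<:Z:::
:::ZZZ:::
:::ZZ::::
:::::::::
k=11  :::::::::
:::^:::::
:::Z:Z:::
:::ZZZ:::
:::ZZ::::
:::::::::
k=12  :::::::::
:::Z>::::
:::Z:Z:::
:::ZZZ:::
:::ZZ::::
:::::::::
k=13  :::::::::
:::ZZ::::
:::ZvZ:::
:::ZZZ:::
:::ZZ::::
:::::::::
k=14  :::::::::
:::ZZ::::
:::<ZZ:::
:::ZZZ:::
:::ZZ::::
:::::::::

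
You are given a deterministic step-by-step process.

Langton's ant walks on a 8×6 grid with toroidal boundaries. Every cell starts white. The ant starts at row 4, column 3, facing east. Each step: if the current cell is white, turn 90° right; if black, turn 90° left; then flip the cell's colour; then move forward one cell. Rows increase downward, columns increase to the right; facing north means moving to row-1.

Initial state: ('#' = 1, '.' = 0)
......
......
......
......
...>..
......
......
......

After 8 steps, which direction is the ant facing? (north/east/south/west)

[0] ......
......
......
......
...>..
......
......
......
[1] ......
......
......
......
...#..
...v..
......
......
[2] ......
......
......
......
...#..
..<#..
......
......
[3] ......
......
......
......
..^#..
..##..
......
......
[4] ......
......
......
......
..#>..
..##..
......
......
[5] ......
......
......
...^..
..#...
..##..
......
......
[6] ......
......
......
...#>.
..#...
..##..
......
......
[7] ......
......
......
...##.
..#.v.
..##..
......
......
[8] ......
......
......
...##.
..#<#.
..##..
......
......

west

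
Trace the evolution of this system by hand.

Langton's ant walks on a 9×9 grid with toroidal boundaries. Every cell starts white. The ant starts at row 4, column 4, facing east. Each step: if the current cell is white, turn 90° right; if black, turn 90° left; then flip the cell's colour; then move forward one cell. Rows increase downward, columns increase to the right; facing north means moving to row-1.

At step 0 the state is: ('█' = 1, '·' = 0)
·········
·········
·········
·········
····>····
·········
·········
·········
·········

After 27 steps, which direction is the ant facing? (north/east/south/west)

north

0) ·········
·········
·········
·········
····>····
·········
·········
·········
·········
1) ·········
·········
·········
·········
····█····
····v····
·········
·········
·········
2) ·········
·········
·········
·········
····█····
···<█····
·········
·········
·········
3) ·········
·········
·········
·········
···^█····
···██····
·········
·········
·········
4) ·········
·········
·········
·········
···█>····
···██····
·········
·········
·········
5) ·········
·········
·········
····^····
···█·····
···██····
·········
·········
·········
6) ·········
·········
·········
····█>···
···█·····
···██····
·········
·········
·········
7) ·········
·········
·········
····██···
···█·v···
···██····
·········
·········
·········
8) ·········
·········
·········
····██···
···█<█···
···██····
·········
·········
·········
9) ·········
·········
·········
····^█···
···███···
···██····
·········
·········
·········
10) ·········
·········
·········
···<·█···
···███···
···██····
·········
·········
·········
11) ·········
·········
···^·····
···█·█···
···███···
···██····
·········
·········
·········
12) ·········
·········
···█>····
···█·█···
···███···
···██····
·········
·········
·········
13) ·········
·········
···██····
···█v█···
···███···
···██····
·········
·········
·········
14) ·········
·········
···██····
···<██···
···███···
···██····
·········
·········
·········
15) ·········
·········
···██····
····██···
···v██···
···██····
·········
·········
·········
16) ·········
·········
···██····
····██···
····>█···
···██····
·········
·········
·········
17) ·········
·········
···██····
····^█···
·····█···
···██····
·········
·········
·········
18) ·········
·········
···██····
···<·█···
·····█···
···██····
·········
·········
·········
19) ·········
·········
···^█····
···█·█···
·····█···
···██····
·········
·········
·········
20) ·········
·········
··<·█····
···█·█···
·····█···
···██····
·········
·········
·········
21) ·········
··^······
··█·█····
···█·█···
·····█···
···██····
·········
·········
·········
22) ·········
··█>·····
··█·█····
···█·█···
·····█···
···██····
·········
·········
·········
23) ·········
··██·····
··█v█····
···█·█···
·····█···
···██····
·········
·········
·········
24) ·········
··██·····
··<██····
···█·█···
·····█···
···██····
·········
·········
·········
25) ·········
··██·····
···██····
··v█·█···
·····█···
···██····
·········
·········
·········
26) ·········
··██·····
···██····
·<██·█···
·····█···
···██····
·········
·········
·········
27) ·········
··██·····
·^·██····
·███·█···
·····█···
···██····
·········
·········
·········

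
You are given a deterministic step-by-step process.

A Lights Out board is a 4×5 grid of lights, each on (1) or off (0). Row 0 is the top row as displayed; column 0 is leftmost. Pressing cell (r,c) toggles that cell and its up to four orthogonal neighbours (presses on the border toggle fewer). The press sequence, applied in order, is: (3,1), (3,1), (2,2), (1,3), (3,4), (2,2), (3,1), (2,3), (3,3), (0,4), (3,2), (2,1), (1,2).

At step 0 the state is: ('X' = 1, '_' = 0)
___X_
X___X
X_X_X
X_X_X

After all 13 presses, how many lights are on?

11

0) ___X_
X___X
X_X_X
X_X_X
1) ___X_
X___X
XXX_X
_X__X
2) ___X_
X___X
X_X_X
X_X_X
3) ___X_
X_X_X
XX_XX
X___X
4) _____
X__X_
XX__X
X___X
5) _____
X__X_
XX___
X__X_
6) _____
X_XX_
X_XX_
X_XX_
7) _____
X_XX_
XXXX_
_X_X_
8) _____
X_X__
XX__X
_X___
9) _____
X_X__
XX_XX
_XXXX
10) ___XX
X_X_X
XX_XX
_XXXX
11) ___XX
X_X_X
XXXXX
____X
12) ___XX
XXX_X
___XX
_X__X
13) __XXX
X__XX
__XXX
_X__X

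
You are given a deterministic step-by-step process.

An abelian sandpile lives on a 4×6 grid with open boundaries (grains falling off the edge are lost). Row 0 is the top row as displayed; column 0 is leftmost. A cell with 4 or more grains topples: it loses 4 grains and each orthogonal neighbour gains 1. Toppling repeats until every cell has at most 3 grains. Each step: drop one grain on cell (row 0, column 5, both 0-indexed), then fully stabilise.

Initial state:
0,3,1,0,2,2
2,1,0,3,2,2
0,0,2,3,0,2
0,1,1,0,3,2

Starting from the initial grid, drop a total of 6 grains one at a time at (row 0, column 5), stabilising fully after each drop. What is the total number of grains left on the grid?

32

gen 0: 0,3,1,0,2,2
2,1,0,3,2,2
0,0,2,3,0,2
0,1,1,0,3,2
gen 1: 0,3,1,0,2,3
2,1,0,3,2,2
0,0,2,3,0,2
0,1,1,0,3,2
gen 2: 0,3,1,0,3,0
2,1,0,3,2,3
0,0,2,3,0,2
0,1,1,0,3,2
gen 3: 0,3,1,0,3,1
2,1,0,3,2,3
0,0,2,3,0,2
0,1,1,0,3,2
gen 4: 0,3,1,0,3,2
2,1,0,3,2,3
0,0,2,3,0,2
0,1,1,0,3,2
gen 5: 0,3,1,0,3,3
2,1,0,3,2,3
0,0,2,3,0,2
0,1,1,0,3,2
gen 6: 0,3,1,2,1,2
2,1,1,1,1,1
0,0,3,0,2,3
0,1,1,1,3,2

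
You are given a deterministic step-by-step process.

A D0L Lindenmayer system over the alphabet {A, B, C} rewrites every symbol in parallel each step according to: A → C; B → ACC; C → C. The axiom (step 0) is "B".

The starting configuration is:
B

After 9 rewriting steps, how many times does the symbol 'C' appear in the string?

step 0: B
step 1: ACC
step 2: CCC
step 3: CCC
step 4: CCC
step 5: CCC
step 6: CCC
step 7: CCC
step 8: CCC
step 9: CCC

3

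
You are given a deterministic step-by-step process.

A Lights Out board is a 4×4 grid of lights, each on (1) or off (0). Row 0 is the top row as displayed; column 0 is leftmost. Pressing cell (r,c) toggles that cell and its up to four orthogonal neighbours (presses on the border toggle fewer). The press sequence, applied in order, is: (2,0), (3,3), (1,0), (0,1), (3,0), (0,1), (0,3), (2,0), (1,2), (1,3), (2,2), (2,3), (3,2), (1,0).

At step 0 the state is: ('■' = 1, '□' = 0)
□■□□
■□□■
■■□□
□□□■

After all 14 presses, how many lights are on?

k=0  □■□□
■□□■
■■□□
□□□■
k=1  □■□□
□□□■
□□□□
■□□■
k=2  □■□□
□□□■
□□□■
■□■□
k=3  ■■□□
■■□■
■□□■
■□■□
k=4  □□■□
■□□■
■□□■
■□■□
k=5  □□■□
■□□■
□□□■
□■■□
k=6  ■■□□
■■□■
□□□■
□■■□
k=7  ■■■■
■■□□
□□□■
□■■□
k=8  ■■■■
□■□□
■■□■
■■■□
k=9  ■■□■
□□■■
■■■■
■■■□
k=10  ■■□□
□□□□
■■■□
■■■□
k=11  ■■□□
□□■□
■□□■
■■□□
k=12  ■■□□
□□■■
■□■□
■■□■
k=13  ■■□□
□□■■
■□□□
■□■□
k=14  □■□□
■■■■
□□□□
■□■□

7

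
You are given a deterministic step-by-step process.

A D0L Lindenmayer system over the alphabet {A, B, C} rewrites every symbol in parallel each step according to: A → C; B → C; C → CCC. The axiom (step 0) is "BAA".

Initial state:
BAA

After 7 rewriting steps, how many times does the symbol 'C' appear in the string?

k=0  BAA
k=1  CCC
k=2  CCCCCCCCC
k=3  CCCCCCCCCCCCCCCCCCCCCCCCCCC
k=4  CCCCCCCCCCCCCCCCCCCCCCCCCCCCCCCCCCCCCCCCCCCCCCCCCCCCCCCCCCCCCCCCCCCCCCCCCCCCCCCCC
k=5  CCCCCCCCCCCCCCCCCCCCCCCCCCCCCCCCCCCCCCCCCCCCCCCCCCCCCCCCCC…CCCCCCCCCCCCCCCCCCCCCCCCCCCCCCCCCCCCCCCCCCCCCCCCCCCCCCCCCC  (len 243)
k=6  CCCCCCCCCCCCCCCCCCCCCCCCCCCCCCCCCCCCCCCCCCCCCCCCCCCCCCCCCC…CCCCCCCCCCCCCCCCCCCCCCCCCCCCCCCCCCCCCCCCCCCCCCCCCCCCCCCCCC  (len 729)
k=7  CCCCCCCCCCCCCCCCCCCCCCCCCCCCCCCCCCCCCCCCCCCCCCCCCCCCCCCCCC…CCCCCCCCCCCCCCCCCCCCCCCCCCCCCCCCCCCCCCCCCCCCCCCCCCCCCCCCCC  (len 2187)

2187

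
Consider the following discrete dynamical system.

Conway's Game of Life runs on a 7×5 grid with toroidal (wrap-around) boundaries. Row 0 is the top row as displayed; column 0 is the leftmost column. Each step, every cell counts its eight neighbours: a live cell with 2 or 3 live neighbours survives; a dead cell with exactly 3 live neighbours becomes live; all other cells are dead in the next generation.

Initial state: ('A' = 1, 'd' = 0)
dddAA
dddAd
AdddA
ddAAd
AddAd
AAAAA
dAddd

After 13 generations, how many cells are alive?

8

k=0  dddAA
dddAd
AdddA
ddAAd
AddAd
AAAAA
dAddd
k=1  ddAAA
AddAd
ddAdA
AAAAd
Adddd
dddAd
dAddd
k=2  AAAAA
AAddd
ddddd
AdAAd
AddAd
ddddd
ddddA
k=3  ddAAd
dddAd
AdAdA
dAAAd
dAAAd
ddddA
dAAdA
k=4  dAddA
dAddd
AdddA
ddddd
AAddA
ddddA
AAAdA
k=5  dddAA
dAddA
Adddd
dAddd
AdddA
ddAdd
dAAdA
k=6  dAddA
dddAA
AAddd
dAddA
AAddd
ddAdA
AAAdA
k=7  dAddd
dAAAA
dAAAd
ddAdA
dAAAA
ddAdA
ddAdA
k=8  dAddA
ddddA
ddddd
ddddA
dAddA
ddddA
AAAdd
k=9  dAAAA
Adddd
ddddd
Adddd
dddAA
ddAAA
dAAAA
k=10  ddddd
AAAAA
ddddd
ddddA
AdAdd
dAddd
ddddd
k=11  AAAAA
AAAAA
dAAdd
ddddd
AAddd
dAddd
ddddd
k=12  ddddd
ddddd
ddddA
AdAdd
AAddd
AAddd
dddAA
k=13  ddddd
ddddd
ddddd
AdddA
ddAdA
dAAdd
AdddA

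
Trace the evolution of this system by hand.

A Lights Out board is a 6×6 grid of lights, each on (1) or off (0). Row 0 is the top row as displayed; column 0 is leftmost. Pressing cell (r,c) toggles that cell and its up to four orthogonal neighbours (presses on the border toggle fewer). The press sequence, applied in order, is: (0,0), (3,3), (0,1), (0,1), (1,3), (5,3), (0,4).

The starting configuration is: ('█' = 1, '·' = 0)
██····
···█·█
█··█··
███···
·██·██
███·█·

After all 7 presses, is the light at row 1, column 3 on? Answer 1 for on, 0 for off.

0

[0] ██····
···█·█
█··█··
███···
·██·██
███·█·
[1] ······
█··█·█
█··█··
███···
·██·██
███·█·
[2] ······
█··█·█
█·····
██·██·
·█████
███·█·
[3] ███···
██·█·█
█·····
██·██·
·█████
███·█·
[4] ······
█··█·█
█·····
██·██·
·█████
███·█·
[5] ···█··
█·█·██
█··█··
██·██·
·█████
███·█·
[6] ···█··
█·█·██
█··█··
██·██·
·██·██
██·█··
[7] ····██
█·█··█
█··█··
██·██·
·██·██
██·█··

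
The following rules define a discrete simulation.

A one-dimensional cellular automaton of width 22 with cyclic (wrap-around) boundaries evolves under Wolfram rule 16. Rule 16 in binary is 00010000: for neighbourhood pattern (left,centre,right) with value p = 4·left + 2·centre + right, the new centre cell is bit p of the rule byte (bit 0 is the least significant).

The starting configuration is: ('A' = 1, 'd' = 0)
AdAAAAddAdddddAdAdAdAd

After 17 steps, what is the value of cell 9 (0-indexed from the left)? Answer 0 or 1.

0

step 0: AdAAAAddAdddddAdAdAdAd
step 1: ddddddAddAdddddddddddd
step 2: dddddddAddAddddddddddd
step 3: ddddddddAddAdddddddddd
step 4: dddddddddAddAddddddddd
step 5: ddddddddddAddAdddddddd
step 6: dddddddddddAddAddddddd
step 7: ddddddddddddAddAdddddd
step 8: dddddddddddddAddAddddd
step 9: ddddddddddddddAddAdddd
step 10: dddddddddddddddAddAddd
step 11: ddddddddddddddddAddAdd
step 12: dddddddddddddddddAddAd
step 13: ddddddddddddddddddAddA
step 14: AddddddddddddddddddAdd
step 15: dAddddddddddddddddddAd
step 16: ddAddddddddddddddddddA
step 17: AddAdddddddddddddddddd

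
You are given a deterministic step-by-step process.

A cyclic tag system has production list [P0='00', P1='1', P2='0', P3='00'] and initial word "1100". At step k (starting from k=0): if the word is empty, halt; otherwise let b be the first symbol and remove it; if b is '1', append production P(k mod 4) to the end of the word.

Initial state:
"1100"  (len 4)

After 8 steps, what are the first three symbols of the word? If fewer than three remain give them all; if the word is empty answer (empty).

[0] "1100"  (len 4)
[1] "10000"  (len 5)
[2] "00001"  (len 5)
[3] "0001"  (len 4)
[4] "001"  (len 3)
[5] "01"  (len 2)
[6] "1"  (len 1)
[7] "0"  (len 1)
[8] (halted — word empty)

(empty)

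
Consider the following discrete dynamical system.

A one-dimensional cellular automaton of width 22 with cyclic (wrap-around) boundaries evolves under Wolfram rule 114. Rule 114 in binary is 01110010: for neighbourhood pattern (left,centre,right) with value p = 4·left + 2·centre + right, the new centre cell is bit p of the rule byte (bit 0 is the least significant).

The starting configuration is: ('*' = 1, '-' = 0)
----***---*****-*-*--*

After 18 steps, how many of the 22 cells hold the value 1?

14

t=0: ----***---*****-*-*--*
t=1: *--*--**-*----**-*-**-
t=2: -**-**-**-*--*-**-*-**
t=3: *-**-**-**-**-*-**-*-*
t=4: **-**-**-**-**-*-**-*-
t=5: -**-**-**-**-**-*-**-*
t=6: *-**-**-**-**-**-*-**-
t=7: -*-**-**-**-**-**-*-**
t=8: *-*-**-**-**-**-**-*-*
t=9: **-*-**-**-**-**-**-*-
t=10: -**-*-**-**-**-**-**-*
t=11: *-**-*-**-**-**-**-**-
t=12: -*-**-*-**-**-**-**-**
t=13: *-*-**-*-**-**-**-**-*
t=14: **-*-**-*-**-**-**-**-
t=15: -**-*-**-*-**-**-**-**
t=16: *-**-*-**-*-**-**-**-*
t=17: **-**-*-**-*-**-**-**-
t=18: -**-**-*-**-*-**-**-**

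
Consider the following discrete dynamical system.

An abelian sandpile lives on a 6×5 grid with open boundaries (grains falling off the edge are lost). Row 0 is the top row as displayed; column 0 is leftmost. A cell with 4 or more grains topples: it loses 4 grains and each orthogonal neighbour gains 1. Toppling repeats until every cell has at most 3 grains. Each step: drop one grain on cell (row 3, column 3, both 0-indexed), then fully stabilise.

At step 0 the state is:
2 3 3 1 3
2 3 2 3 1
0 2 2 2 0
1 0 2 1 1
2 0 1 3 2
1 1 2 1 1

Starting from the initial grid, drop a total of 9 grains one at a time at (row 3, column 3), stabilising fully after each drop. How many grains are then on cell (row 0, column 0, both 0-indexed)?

3

0) 2 3 3 1 3
2 3 2 3 1
0 2 2 2 0
1 0 2 1 1
2 0 1 3 2
1 1 2 1 1
1) 2 3 3 1 3
2 3 2 3 1
0 2 2 2 0
1 0 2 2 1
2 0 1 3 2
1 1 2 1 1
2) 2 3 3 1 3
2 3 2 3 1
0 2 2 2 0
1 0 2 3 1
2 0 1 3 2
1 1 2 1 1
3) 2 3 3 1 3
2 3 2 3 1
0 2 2 3 0
1 0 3 1 2
2 0 2 0 3
1 1 2 2 1
4) 2 3 3 1 3
2 3 2 3 1
0 2 2 3 0
1 0 3 2 2
2 0 2 0 3
1 1 2 2 1
5) 2 3 3 1 3
2 3 2 3 1
0 2 2 3 0
1 0 3 3 2
2 0 2 0 3
1 1 2 2 1
6) 3 1 1 3 3
3 2 2 1 2
1 0 2 2 1
1 2 1 2 3
2 0 3 1 3
1 1 2 2 1
7) 3 1 1 3 3
3 2 2 1 2
1 0 2 2 1
1 2 1 3 3
2 0 3 1 3
1 1 2 2 1
8) 3 1 1 3 3
3 2 2 1 2
1 0 2 3 2
1 2 2 1 1
2 0 3 3 0
1 1 2 2 2
9) 3 1 1 3 3
3 2 2 1 2
1 0 2 3 2
1 2 2 2 1
2 0 3 3 0
1 1 2 2 2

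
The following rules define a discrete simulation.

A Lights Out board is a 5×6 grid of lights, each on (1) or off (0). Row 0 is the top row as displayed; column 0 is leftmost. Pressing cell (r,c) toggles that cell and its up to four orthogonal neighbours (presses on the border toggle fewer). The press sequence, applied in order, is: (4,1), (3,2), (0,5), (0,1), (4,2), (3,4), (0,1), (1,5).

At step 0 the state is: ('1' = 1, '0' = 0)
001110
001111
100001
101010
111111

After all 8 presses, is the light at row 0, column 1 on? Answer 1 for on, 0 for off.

[0] 001110
001111
100001
101010
111111
[1] 001110
001111
100001
111010
000111
[2] 001110
001111
101001
100110
001111
[3] 001101
001110
101001
100110
001111
[4] 110101
011110
101001
100110
001111
[5] 110101
011110
101001
101110
010011
[6] 110101
011110
101011
101001
010001
[7] 001101
001110
101011
101001
010001
[8] 001100
001101
101010
101001
010001

0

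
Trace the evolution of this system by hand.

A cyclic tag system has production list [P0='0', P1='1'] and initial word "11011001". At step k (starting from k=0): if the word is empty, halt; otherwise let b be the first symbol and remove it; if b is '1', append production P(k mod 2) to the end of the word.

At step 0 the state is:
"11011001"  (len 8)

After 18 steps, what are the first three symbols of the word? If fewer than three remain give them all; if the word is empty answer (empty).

(empty)

gen 0: "11011001"  (len 8)
gen 1: "10110010"  (len 8)
gen 2: "01100101"  (len 8)
gen 3: "1100101"  (len 7)
gen 4: "1001011"  (len 7)
gen 5: "0010110"  (len 7)
gen 6: "010110"  (len 6)
gen 7: "10110"  (len 5)
gen 8: "01101"  (len 5)
gen 9: "1101"  (len 4)
gen 10: "1011"  (len 4)
gen 11: "0110"  (len 4)
gen 12: "110"  (len 3)
gen 13: "100"  (len 3)
gen 14: "001"  (len 3)
gen 15: "01"  (len 2)
gen 16: "1"  (len 1)
gen 17: "0"  (len 1)
gen 18: (halted — word empty)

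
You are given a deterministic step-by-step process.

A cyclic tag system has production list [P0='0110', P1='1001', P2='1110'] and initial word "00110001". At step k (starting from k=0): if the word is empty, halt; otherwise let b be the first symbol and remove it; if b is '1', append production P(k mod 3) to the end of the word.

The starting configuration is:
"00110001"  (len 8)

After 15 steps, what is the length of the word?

25

0) "00110001"  (len 8)
1) "0110001"  (len 7)
2) "110001"  (len 6)
3) "100011110"  (len 9)
4) "000111100110"  (len 12)
5) "00111100110"  (len 11)
6) "0111100110"  (len 10)
7) "111100110"  (len 9)
8) "111001101001"  (len 12)
9) "110011010011110"  (len 15)
10) "100110100111100110"  (len 18)
11) "001101001111001101001"  (len 21)
12) "01101001111001101001"  (len 20)
13) "1101001111001101001"  (len 19)
14) "1010011110011010011001"  (len 22)
15) "0100111100110100110011110"  (len 25)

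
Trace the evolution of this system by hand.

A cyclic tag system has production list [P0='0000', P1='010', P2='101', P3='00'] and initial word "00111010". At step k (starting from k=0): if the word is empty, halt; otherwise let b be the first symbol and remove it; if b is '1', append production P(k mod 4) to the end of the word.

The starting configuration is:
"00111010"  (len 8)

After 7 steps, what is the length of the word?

0) "00111010"  (len 8)
1) "0111010"  (len 7)
2) "111010"  (len 6)
3) "11010101"  (len 8)
4) "101010100"  (len 9)
5) "010101000000"  (len 12)
6) "10101000000"  (len 11)
7) "0101000000101"  (len 13)

13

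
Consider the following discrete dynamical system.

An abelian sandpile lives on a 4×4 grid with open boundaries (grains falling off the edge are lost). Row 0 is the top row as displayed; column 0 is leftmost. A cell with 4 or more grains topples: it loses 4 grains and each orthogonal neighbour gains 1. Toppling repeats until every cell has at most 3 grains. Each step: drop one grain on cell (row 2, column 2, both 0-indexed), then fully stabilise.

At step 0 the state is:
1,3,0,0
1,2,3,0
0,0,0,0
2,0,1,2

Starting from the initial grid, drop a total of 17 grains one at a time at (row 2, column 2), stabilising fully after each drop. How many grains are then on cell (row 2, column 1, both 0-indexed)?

2

step 0: 1,3,0,0
1,2,3,0
0,0,0,0
2,0,1,2
step 1: 1,3,0,0
1,2,3,0
0,0,1,0
2,0,1,2
step 2: 1,3,0,0
1,2,3,0
0,0,2,0
2,0,1,2
step 3: 1,3,0,0
1,2,3,0
0,0,3,0
2,0,1,2
step 4: 1,3,1,0
1,3,0,1
0,1,1,1
2,0,2,2
step 5: 1,3,1,0
1,3,0,1
0,1,2,1
2,0,2,2
step 6: 1,3,1,0
1,3,0,1
0,1,3,1
2,0,2,2
step 7: 1,3,1,0
1,3,1,1
0,2,0,2
2,0,3,2
step 8: 1,3,1,0
1,3,1,1
0,2,1,2
2,0,3,2
step 9: 1,3,1,0
1,3,1,1
0,2,2,2
2,0,3,2
step 10: 1,3,1,0
1,3,1,1
0,2,3,2
2,0,3,2
step 11: 1,3,1,0
1,3,2,1
0,3,1,3
2,1,0,3
step 12: 1,3,1,0
1,3,2,1
0,3,2,3
2,1,0,3
step 13: 1,3,1,0
1,3,2,1
0,3,3,3
2,1,0,3
step 14: 2,0,3,0
2,2,0,3
1,1,3,1
2,2,2,0
step 15: 2,0,3,0
2,2,1,3
1,2,0,2
2,2,3,0
step 16: 2,0,3,0
2,2,1,3
1,2,1,2
2,2,3,0
step 17: 2,0,3,0
2,2,1,3
1,2,2,2
2,2,3,0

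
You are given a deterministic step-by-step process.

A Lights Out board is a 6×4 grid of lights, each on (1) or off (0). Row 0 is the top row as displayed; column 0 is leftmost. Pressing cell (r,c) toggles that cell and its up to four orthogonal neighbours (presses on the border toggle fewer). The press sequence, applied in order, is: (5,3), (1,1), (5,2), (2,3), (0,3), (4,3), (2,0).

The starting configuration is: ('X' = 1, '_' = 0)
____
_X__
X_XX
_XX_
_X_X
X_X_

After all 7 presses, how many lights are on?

[0] ____
_X__
X_XX
_XX_
_X_X
X_X_
[1] ____
_X__
X_XX
_XX_
_X__
X__X
[2] _X__
X_X_
XXXX
_XX_
_X__
X__X
[3] _X__
X_X_
XXXX
_XX_
_XX_
XXX_
[4] _X__
X_XX
XX__
_XXX
_XX_
XXX_
[5] _XXX
X_X_
XX__
_XXX
_XX_
XXX_
[6] _XXX
X_X_
XX__
_XX_
_X_X
XXXX
[7] _XXX
__X_
____
XXX_
_X_X
XXXX

13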